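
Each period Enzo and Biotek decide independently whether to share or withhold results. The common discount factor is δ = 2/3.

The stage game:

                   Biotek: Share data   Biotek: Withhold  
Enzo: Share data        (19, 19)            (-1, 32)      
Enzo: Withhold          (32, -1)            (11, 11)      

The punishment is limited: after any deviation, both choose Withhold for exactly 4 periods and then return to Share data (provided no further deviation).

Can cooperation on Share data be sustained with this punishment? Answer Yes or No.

No

IC: δ+…+δ^4 ≥ (32−19)/(19−11) = 13/8.
At δ = 2/3: partial sum = 1.6049 < 1.6250. Cooperation not sustainable.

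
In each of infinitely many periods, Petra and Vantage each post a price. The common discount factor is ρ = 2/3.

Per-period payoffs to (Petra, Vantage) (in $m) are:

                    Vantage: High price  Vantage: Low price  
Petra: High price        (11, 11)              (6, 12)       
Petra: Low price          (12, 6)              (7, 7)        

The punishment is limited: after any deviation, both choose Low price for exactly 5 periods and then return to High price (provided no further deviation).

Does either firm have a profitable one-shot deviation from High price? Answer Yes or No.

A one-shot deviation gives 12 now, then 7 for 5 periods, then back to 11.
Gain from deviating: (12−11) today; loss: (11−7) in each of the next 5 periods.
No-deviation condition: (11−7)(ρ+…+ρ^5) ≥ 12−11, i.e. ρ+…+ρ^5 ≥ 1/4.
At ρ = 2/3: ρ+…+ρ^5 = 1.7366 ≥ 0.2500.
So cooperation is sustainable.

No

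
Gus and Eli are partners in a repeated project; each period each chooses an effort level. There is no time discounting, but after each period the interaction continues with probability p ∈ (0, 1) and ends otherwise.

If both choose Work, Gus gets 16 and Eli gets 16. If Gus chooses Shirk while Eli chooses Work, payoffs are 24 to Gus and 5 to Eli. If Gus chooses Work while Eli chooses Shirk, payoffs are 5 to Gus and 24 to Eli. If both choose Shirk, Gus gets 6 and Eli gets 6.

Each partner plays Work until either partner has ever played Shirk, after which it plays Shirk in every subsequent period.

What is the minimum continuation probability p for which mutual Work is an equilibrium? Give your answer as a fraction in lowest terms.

4/9

With no time discounting, the continuation probability p plays the role of the discount factor.
Grim-trigger IC: 16/(1−p) ≥ 24 + 6p/(1−p) ⇒ p ≥ (24−16)/(24−6) = 4/9.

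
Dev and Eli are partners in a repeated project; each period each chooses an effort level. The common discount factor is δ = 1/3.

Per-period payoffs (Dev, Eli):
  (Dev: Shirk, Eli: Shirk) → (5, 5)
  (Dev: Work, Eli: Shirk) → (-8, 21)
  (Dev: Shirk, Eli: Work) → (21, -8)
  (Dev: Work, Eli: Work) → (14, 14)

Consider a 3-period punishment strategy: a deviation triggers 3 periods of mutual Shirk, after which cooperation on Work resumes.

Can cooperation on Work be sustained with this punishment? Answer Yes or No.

No

A one-shot deviation gives 21 now, then 5 for 3 periods, then back to 14.
Gain from deviating: (21−14) today; loss: (14−5) in each of the next 3 periods.
No-deviation condition: (14−5)(δ+…+δ^3) ≥ 21−14, i.e. δ+…+δ^3 ≥ 7/9.
At δ = 1/3: δ+…+δ^3 = 0.4815 < 0.7778.
So cooperation is not sustainable.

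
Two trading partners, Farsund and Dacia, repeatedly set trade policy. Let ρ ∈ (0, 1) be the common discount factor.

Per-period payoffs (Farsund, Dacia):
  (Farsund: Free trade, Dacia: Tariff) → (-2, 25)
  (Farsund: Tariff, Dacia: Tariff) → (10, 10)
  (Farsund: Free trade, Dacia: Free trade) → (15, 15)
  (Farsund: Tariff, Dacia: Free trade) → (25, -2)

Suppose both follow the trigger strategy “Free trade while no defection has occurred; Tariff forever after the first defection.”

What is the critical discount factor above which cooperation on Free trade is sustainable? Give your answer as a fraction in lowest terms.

15/(1−ρ) ≥ 25 + 10ρ/(1−ρ)
15 ≥ 25 − 15ρ
ρ ≥ 10/15 = 2/3.

2/3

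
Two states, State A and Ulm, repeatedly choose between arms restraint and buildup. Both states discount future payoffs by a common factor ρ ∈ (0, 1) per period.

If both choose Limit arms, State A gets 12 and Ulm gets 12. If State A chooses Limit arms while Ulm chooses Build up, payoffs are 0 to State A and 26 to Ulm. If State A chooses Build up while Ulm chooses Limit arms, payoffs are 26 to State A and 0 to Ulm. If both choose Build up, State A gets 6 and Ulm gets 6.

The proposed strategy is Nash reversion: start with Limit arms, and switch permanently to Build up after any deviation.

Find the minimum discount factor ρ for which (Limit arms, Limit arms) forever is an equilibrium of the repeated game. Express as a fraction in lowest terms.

7/10

Cooperation forever yields 12 each period: 12/(1−ρ).
Deviating yields 26 once, then 6 forever: 26 + 6ρ/(1−ρ).
No profitable deviation requires 12/(1−ρ) ≥ 26 + 6ρ/(1−ρ).
Multiplying by (1−ρ): 12 ≥ 26(1−ρ) + 6ρ = 26 − 20ρ.
So 20ρ ≥ 14, i.e. ρ ≥ 14/20 = 7/10.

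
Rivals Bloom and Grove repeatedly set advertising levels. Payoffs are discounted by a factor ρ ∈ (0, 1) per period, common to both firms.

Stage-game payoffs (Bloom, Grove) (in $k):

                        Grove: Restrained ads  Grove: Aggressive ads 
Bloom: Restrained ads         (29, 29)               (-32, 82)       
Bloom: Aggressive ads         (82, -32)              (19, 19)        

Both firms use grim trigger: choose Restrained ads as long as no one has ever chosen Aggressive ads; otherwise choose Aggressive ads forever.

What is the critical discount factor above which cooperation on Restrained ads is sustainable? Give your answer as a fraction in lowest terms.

One-period gain from deviating is 82 − 29 = 53. The loss is 29 − 19 = 10 in every subsequent period, with present value 10·ρ/(1−ρ).
Deviation is unprofitable when 10·ρ/(1−ρ) ≥ 53, i.e. ρ/(1−ρ) ≥ 53/10.
Equivalently ρ ≥ 53/(53+10) = 53/63.

53/63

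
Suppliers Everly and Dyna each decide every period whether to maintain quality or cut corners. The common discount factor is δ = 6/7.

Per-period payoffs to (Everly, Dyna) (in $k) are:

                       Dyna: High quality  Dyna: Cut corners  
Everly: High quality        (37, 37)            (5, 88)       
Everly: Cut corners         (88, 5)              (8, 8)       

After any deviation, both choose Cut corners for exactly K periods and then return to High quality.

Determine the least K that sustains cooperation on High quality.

3

Need Σ_{k=1}^{K} δ^k ≥ (88−37)/(37−8) = 1.7586 at δ = 6/7.
At K = 2 the sum is 1.5918 < 1.7586; at K = 3 it is 2.2216 ≥ 1.7586.
So the minimum punishment length is K = 3.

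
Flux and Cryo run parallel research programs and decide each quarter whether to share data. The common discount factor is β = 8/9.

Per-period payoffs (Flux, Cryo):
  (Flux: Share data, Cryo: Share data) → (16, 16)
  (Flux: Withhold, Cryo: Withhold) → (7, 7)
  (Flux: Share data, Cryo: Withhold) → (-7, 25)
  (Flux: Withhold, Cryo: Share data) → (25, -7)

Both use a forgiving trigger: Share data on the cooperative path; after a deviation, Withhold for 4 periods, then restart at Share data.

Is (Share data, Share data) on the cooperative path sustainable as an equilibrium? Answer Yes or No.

Yes

A one-shot deviation gives 25 now, then 7 for 4 periods, then back to 16.
Gain from deviating: (25−16) today; loss: (16−7) in each of the next 4 periods.
No-deviation condition: (16−7)(β+…+β^4) ≥ 25−16, i.e. β+…+β^4 ≥ 1.
At β = 8/9: β+…+β^4 = 3.0056 ≥ 1.0000.
So cooperation is sustainable.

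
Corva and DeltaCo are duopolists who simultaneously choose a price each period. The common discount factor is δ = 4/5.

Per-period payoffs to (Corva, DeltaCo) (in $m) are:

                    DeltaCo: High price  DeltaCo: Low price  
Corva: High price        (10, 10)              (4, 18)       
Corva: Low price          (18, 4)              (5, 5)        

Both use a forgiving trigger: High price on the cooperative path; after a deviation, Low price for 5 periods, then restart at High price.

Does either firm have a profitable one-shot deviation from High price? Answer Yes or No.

No

IC: δ+…+δ^5 ≥ (18−10)/(10−5) = 8/5.
At δ = 4/5: partial sum = 2.6893 ≥ 1.6000. Cooperation sustainable.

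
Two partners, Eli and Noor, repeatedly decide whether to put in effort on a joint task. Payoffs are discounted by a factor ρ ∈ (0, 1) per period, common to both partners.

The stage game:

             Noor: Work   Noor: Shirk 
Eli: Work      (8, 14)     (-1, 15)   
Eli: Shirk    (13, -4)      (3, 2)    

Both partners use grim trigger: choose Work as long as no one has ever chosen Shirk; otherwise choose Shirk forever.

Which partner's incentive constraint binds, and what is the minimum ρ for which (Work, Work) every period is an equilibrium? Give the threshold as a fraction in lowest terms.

Eli; ρ ≥ 1/2

Eli's threshold: (13−8)/(13−3) = 1/2.
Noor's threshold: (15−14)/(15−2) = 1/13.
1/2 > 1/13, so Eli binds and ρ* = 1/2.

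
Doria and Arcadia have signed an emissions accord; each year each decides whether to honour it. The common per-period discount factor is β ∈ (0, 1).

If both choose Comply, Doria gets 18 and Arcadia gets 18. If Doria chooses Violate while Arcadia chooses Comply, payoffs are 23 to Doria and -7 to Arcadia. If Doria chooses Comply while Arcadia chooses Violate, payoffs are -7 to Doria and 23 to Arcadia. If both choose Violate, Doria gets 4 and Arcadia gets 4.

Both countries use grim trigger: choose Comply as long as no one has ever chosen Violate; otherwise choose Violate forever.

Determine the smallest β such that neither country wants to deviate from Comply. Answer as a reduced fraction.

Under grim trigger the critical discount factor is (T−C)/(T−P) with T = 23, C = 18, P = 4.
β* = (23−18)/(23−4) = 5/19.

5/19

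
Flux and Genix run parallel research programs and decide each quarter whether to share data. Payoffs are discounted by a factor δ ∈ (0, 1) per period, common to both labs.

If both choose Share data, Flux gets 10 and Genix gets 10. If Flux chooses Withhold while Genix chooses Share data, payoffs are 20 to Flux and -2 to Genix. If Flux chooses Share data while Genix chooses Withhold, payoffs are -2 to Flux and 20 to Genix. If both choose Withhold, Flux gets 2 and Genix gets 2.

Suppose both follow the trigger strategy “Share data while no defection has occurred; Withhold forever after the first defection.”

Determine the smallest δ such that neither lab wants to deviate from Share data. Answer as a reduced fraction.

5/9

Cooperation forever yields 10 each period: 10/(1−δ).
Deviating yields 20 once, then 2 forever: 20 + 2δ/(1−δ).
No profitable deviation requires 10/(1−δ) ≥ 20 + 2δ/(1−δ).
Multiplying by (1−δ): 10 ≥ 20(1−δ) + 2δ = 20 − 18δ.
So 18δ ≥ 10, i.e. δ ≥ 10/18 = 5/9.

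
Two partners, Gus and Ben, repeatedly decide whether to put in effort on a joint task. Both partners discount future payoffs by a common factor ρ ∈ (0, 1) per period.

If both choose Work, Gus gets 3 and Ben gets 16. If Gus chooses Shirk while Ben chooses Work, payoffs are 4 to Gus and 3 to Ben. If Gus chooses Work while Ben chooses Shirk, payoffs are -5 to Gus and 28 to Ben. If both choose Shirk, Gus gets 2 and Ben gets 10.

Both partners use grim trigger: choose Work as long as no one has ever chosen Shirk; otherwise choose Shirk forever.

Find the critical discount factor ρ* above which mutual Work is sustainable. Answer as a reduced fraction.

Gus: cooperation gives 3 each period; deviation gives 4 once then 2 forever.
  3/(1−ρ) ≥ 4 + 2ρ/(1−ρ) ⇒ ρ ≥ 1/2.
Ben: cooperation gives 16 each period; deviation gives 28 once then 10 forever.
  ρ ≥ 12/18 = 2/3.
Both must hold, so the binding constraint is Ben's: ρ ≥ 2/3.

2/3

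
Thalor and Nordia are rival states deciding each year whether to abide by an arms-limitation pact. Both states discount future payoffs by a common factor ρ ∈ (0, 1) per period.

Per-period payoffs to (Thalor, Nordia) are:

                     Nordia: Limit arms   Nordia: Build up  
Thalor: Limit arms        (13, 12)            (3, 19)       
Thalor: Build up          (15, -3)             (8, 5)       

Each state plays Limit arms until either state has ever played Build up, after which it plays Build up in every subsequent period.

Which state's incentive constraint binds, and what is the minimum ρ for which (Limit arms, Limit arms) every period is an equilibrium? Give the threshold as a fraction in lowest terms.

Nordia; ρ ≥ 1/2

Thalor: cooperation gives 13 each period; deviation gives 15 once then 8 forever.
  13/(1−ρ) ≥ 15 + 8ρ/(1−ρ) ⇒ ρ ≥ 2/7.
Nordia: cooperation gives 12 each period; deviation gives 19 once then 5 forever.
  ρ ≥ 7/14 = 1/2.
Both must hold, so the binding constraint is Nordia's: ρ ≥ 1/2.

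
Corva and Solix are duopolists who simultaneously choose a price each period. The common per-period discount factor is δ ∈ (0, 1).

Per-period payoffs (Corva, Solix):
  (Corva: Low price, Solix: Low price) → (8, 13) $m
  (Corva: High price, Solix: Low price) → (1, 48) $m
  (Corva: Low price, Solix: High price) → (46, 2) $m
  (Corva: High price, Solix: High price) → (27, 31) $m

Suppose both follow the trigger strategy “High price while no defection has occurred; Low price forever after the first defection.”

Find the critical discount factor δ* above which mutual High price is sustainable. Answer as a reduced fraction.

1/2

Corva: cooperation gives 27 each period; deviation gives 46 once then 8 forever.
  27/(1−δ) ≥ 46 + 8δ/(1−δ) ⇒ δ ≥ 19/38 = 1/2.
Solix: cooperation gives 31 each period; deviation gives 48 once then 13 forever.
  δ ≥ 17/35.
Both must hold, so the binding constraint is Corva's: δ ≥ 1/2.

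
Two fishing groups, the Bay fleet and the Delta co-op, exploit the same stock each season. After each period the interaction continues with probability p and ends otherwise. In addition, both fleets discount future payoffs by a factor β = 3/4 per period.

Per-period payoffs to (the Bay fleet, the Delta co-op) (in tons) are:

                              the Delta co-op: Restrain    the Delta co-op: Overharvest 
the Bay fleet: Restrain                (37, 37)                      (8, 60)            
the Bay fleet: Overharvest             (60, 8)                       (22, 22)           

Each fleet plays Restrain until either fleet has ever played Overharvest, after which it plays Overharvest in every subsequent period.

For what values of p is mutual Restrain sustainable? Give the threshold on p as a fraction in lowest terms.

46/57

Expected continuation weight on next period's payoff is β·p = 3/4·p, which plays the role of the discount factor.
Cooperation requires 3/4·p ≥ (60−37)/(60−22) = 23/38, hence p ≥ 46/57.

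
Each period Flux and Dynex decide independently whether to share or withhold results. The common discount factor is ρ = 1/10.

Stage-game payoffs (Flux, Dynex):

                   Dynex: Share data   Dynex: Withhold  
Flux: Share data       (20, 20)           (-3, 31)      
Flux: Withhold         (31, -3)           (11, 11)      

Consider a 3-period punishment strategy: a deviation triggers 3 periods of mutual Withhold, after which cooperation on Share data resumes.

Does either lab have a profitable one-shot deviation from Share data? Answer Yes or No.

Yes

IC: ρ+…+ρ^3 ≥ (31−20)/(20−11) = 11/9.
At ρ = 1/10: partial sum = 0.1110 < 1.2222. Cooperation not sustainable.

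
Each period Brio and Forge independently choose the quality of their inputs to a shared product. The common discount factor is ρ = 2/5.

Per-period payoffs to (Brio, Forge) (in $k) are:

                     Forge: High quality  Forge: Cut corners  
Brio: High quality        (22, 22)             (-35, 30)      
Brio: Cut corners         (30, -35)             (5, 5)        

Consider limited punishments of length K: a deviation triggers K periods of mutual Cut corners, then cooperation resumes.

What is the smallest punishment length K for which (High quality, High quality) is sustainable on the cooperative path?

2

No profitable deviation requires (22−5)(ρ+…+ρ^K) ≥ 30−22, i.e. ρ+…+ρ^K ≥ 8/17 ≈ 0.4706.
With ρ = 2/5, the partial sums are K=1: 0.4000, K=2: 0.5600.
K = 2 is the first length at which the sum reaches 0.4706.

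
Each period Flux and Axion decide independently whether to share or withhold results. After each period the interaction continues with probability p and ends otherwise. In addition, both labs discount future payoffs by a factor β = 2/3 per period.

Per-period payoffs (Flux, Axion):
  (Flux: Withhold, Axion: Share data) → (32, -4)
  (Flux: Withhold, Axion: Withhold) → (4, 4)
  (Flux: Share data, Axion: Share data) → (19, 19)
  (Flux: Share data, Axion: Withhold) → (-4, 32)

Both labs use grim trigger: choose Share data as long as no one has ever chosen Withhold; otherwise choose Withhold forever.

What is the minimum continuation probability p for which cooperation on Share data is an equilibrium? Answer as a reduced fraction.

39/56

With continuation probability p and discount β, the effective per-period discount factor is βp.
Grim-trigger IC: βp ≥ (32−19)/(32−4) = 13/28.
So p ≥ (13/28)/(2/3) = 39/56.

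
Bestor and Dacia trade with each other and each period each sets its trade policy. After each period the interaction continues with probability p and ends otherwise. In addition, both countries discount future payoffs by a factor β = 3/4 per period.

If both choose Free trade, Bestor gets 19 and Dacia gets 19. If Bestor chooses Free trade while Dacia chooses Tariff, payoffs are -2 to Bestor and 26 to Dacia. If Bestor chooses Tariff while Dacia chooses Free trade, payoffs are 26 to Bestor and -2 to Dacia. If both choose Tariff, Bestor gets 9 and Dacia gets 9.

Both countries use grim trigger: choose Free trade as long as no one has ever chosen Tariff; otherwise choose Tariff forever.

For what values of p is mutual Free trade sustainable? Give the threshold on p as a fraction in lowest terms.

28/51

Expected continuation weight on next period's payoff is β·p = 3/4·p, which plays the role of the discount factor.
Cooperation requires 3/4·p ≥ (26−19)/(26−9) = 7/17, hence p ≥ 28/51.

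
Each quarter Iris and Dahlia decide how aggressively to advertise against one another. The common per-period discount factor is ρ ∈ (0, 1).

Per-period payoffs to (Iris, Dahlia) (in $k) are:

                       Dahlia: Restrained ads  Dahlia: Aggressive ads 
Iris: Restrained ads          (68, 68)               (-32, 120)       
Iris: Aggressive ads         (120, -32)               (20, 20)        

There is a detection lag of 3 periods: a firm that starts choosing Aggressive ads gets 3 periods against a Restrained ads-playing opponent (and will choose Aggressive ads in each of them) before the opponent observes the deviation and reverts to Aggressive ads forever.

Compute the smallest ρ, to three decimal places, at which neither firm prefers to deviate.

Deviating for the 3 undetected periods gains 120−68 = 52 per period over cooperation, then loses 68−20 = 48 per period forever once punishment starts.
Gain: 52(1 + ρ + … + ρ^2); loss: 48·ρ^3/(1−ρ).
No profitable deviation ⇔ 52(1−ρ^3) ≤ 48·ρ^3, i.e. ρ^3 ≥ 52/(52+48) = 13/25.
Hence ρ ≥ (13/25)^(1/3) ≈ 0.804.

0.804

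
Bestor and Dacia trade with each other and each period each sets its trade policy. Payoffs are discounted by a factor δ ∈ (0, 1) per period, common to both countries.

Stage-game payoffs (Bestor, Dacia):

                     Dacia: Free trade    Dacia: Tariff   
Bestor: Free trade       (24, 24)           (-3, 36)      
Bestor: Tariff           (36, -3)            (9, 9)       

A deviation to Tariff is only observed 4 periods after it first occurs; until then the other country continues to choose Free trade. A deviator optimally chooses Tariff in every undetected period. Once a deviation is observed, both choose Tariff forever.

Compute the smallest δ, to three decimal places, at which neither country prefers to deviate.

0.816

A deviator earns 36 for 4 periods, then 9 forever; cooperating earns 24 forever. Multiplying the IC by (1−δ):
24 ≥ 36(1−δ^4) + 9δ^4, so 27·δ^4 ≥ 12 and δ^4 ≥ 4/9.
δ ≥ (4/9)^(1/4) ≈ 0.816.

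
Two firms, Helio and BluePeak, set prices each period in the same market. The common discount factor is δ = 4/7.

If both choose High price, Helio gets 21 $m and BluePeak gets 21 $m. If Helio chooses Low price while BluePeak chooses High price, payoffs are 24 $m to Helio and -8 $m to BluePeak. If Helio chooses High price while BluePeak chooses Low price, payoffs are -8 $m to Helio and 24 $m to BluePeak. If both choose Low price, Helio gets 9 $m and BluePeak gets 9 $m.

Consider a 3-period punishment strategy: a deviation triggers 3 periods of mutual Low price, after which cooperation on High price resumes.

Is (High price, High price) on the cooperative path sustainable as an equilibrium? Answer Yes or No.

A one-shot deviation gives 24 now, then 9 for 3 periods, then back to 21.
Gain from deviating: (24−21) today; loss: (21−9) in each of the next 3 periods.
No-deviation condition: (21−9)(δ+…+δ^3) ≥ 24−21, i.e. δ+…+δ^3 ≥ 1/4.
At δ = 4/7: δ+…+δ^3 = 1.0845 ≥ 0.2500.
So cooperation is sustainable.

Yes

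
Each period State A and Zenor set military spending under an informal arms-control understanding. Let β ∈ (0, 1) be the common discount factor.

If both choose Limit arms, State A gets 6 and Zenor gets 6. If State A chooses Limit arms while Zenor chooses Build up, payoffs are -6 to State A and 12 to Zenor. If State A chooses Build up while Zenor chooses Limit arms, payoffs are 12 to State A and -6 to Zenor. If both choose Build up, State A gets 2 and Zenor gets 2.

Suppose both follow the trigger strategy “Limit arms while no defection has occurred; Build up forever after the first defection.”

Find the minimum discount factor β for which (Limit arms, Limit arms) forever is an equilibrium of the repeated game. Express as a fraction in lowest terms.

3/5

One-period gain from deviating is 12 − 6 = 6. The loss is 6 − 2 = 4 in every subsequent period, with present value 4·β/(1−β).
Deviation is unprofitable when 4·β/(1−β) ≥ 6, i.e. β/(1−β) ≥ 3/2.
Equivalently β ≥ 6/(6+4) = 3/5.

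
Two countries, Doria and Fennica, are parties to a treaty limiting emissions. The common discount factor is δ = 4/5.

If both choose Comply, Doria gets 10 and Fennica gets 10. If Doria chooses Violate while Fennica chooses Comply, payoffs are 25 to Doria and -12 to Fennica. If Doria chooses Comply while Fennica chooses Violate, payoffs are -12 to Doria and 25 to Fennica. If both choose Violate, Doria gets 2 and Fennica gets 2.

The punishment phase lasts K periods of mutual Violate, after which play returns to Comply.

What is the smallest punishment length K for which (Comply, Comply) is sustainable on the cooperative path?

3

IC: δ(1−δ^K)/(1−δ) ≥ (25−10)/(10−2) = 15/8.
With δ = 4/5: need 1 − δ^K ≥ 15/8·(1−4/5)/(4/5), i.e. δ^K ≤ 0.5312.
Since (4/5)^2 = 0.6400 and (4/5)^3 = 0.5120, the smallest such K is 3.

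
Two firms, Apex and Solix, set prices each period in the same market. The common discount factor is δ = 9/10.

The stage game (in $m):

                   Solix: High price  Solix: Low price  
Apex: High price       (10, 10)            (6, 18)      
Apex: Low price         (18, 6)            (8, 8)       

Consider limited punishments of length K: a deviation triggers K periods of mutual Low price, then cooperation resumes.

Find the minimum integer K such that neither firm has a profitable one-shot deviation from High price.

Need Σ_{k=1}^{K} δ^k ≥ (18−10)/(10−8) = 4.0000 at δ = 9/10.
At K = 5 the sum is 3.6856 < 4.0000; at K = 6 it is 4.2170 ≥ 4.0000.
So the minimum punishment length is K = 6.

6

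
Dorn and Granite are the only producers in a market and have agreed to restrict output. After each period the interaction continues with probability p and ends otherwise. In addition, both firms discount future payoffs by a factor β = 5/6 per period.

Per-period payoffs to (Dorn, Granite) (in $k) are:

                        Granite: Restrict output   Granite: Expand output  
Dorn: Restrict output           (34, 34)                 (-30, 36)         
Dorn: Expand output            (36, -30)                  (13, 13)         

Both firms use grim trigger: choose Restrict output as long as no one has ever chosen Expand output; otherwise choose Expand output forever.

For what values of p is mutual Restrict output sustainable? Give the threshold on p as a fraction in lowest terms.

With continuation probability p and discount β, the effective per-period discount factor is βp.
Grim-trigger IC: βp ≥ (36−34)/(36−13) = 2/23.
So p ≥ (2/23)/(5/6) = 12/115.

12/115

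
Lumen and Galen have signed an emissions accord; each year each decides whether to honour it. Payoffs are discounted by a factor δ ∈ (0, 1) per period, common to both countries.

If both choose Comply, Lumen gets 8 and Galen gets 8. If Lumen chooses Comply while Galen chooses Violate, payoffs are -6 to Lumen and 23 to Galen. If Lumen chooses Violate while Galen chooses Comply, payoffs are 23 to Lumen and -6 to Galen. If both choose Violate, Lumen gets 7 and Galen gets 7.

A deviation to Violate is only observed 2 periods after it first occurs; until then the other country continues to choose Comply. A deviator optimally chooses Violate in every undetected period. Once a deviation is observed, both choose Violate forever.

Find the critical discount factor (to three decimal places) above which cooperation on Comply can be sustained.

0.968

A deviator earns 23 for 2 periods, then 7 forever; cooperating earns 8 forever. Multiplying the IC by (1−δ):
8 ≥ 23(1−δ^2) + 7δ^2, so 16·δ^2 ≥ 15 and δ^2 ≥ 15/16.
δ ≥ (15/16)^(1/2) ≈ 0.968.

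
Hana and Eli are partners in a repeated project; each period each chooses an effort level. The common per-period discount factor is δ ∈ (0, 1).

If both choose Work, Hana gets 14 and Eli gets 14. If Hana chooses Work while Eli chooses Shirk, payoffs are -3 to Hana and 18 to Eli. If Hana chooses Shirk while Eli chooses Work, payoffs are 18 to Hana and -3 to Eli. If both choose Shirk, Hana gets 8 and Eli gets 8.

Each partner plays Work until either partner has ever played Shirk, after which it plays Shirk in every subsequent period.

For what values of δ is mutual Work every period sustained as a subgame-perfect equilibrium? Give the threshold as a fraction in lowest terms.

14/(1−δ) ≥ 18 + 8δ/(1−δ)
14 ≥ 18 − 10δ
δ ≥ 4/10 = 2/5.

2/5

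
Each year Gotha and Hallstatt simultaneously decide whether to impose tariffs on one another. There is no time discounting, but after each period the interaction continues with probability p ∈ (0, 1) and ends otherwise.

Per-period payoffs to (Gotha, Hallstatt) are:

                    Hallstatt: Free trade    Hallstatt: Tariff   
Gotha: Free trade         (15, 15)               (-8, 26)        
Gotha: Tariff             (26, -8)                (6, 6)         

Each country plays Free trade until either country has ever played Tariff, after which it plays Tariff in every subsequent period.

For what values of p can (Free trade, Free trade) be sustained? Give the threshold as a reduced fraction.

Expected cooperation value is 15 + p·15 + p²·15 + … = 15/(1−p); deviation gives 26 + p·6/(1−p).
15 ≥ 26(1−p) + 6p ⇒ 20p ≥ 11 ⇒ p ≥ 11/20.

11/20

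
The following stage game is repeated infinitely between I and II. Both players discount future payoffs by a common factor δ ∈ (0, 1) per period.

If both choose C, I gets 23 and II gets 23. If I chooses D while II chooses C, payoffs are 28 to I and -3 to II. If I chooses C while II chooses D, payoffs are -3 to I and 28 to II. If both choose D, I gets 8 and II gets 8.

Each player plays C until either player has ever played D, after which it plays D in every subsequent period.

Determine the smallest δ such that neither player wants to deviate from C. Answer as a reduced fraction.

1/4

Cooperation forever yields 23 each period: 23/(1−δ).
Deviating yields 28 once, then 8 forever: 28 + 8δ/(1−δ).
No profitable deviation requires 23/(1−δ) ≥ 28 + 8δ/(1−δ).
Multiplying by (1−δ): 23 ≥ 28(1−δ) + 8δ = 28 − 20δ.
So 20δ ≥ 5, i.e. δ ≥ 5/20 = 1/4.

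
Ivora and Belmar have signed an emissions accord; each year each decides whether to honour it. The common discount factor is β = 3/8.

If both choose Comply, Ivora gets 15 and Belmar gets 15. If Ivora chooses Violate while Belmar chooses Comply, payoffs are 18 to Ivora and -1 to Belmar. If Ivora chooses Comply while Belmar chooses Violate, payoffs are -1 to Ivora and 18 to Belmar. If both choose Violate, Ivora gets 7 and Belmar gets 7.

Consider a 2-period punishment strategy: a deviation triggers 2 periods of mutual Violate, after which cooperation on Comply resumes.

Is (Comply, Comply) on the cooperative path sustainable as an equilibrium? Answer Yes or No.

A one-shot deviation gives 18 now, then 7 for 2 periods, then back to 15.
Gain from deviating: (18−15) today; loss: (15−7) in each of the next 2 periods.
No-deviation condition: (15−7)(β+…+β^2) ≥ 18−15, i.e. β+…+β^2 ≥ 3/8.
At β = 3/8: β+…+β^2 = 0.5156 ≥ 0.3750.
So cooperation is sustainable.

Yes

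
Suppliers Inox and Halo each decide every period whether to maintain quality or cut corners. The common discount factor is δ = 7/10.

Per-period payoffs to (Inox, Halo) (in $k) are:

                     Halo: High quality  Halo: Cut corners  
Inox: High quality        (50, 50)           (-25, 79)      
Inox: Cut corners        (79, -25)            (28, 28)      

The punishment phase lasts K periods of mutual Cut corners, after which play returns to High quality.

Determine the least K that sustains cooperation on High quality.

No profitable deviation requires (50−28)(δ+…+δ^K) ≥ 79−50, i.e. δ+…+δ^K ≥ 29/22 ≈ 1.3182.
With δ = 7/10, the partial sums are K=1: 0.7000, K=2: 1.1900, K=3: 1.5330.
K = 3 is the first length at which the sum reaches 1.3182.

3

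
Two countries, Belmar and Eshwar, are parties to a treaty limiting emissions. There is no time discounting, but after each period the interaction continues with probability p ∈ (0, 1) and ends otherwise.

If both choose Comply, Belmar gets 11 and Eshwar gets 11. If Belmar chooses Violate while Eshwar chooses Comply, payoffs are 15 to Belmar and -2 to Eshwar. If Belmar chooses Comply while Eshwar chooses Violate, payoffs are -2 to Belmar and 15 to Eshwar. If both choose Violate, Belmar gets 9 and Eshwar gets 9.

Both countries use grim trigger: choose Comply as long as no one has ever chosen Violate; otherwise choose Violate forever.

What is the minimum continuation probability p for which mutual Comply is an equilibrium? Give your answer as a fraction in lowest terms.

With no time discounting, the continuation probability p plays the role of the discount factor.
Grim-trigger IC: 11/(1−p) ≥ 15 + 9p/(1−p) ⇒ p ≥ (15−11)/(15−9) = 2/3.

2/3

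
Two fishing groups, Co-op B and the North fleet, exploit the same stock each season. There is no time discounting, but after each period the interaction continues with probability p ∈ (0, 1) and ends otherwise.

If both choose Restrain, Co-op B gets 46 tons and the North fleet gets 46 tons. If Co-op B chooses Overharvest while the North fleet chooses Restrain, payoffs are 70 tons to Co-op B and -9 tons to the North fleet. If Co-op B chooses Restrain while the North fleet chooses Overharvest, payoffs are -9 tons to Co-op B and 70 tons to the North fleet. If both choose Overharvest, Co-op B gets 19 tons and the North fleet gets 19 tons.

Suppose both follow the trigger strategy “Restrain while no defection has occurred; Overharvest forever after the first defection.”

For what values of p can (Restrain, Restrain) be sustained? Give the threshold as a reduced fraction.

Expected cooperation value is 46 + p·46 + p²·46 + … = 46/(1−p); deviation gives 70 + p·19/(1−p).
46 ≥ 70(1−p) + 19p ⇒ 51p ≥ 24 ⇒ p ≥ 24/51 = 8/17.

8/17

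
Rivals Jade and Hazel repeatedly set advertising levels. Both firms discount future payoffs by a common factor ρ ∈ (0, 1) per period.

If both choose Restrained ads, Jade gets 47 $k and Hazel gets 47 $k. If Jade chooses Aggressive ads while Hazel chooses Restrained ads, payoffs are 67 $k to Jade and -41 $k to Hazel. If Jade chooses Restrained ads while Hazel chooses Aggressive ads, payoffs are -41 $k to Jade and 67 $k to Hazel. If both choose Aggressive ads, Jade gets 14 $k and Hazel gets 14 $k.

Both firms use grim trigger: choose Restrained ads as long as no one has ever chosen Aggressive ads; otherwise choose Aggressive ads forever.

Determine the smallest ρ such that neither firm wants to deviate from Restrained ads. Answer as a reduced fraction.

20/53

Cooperation forever yields 47 each period: 47/(1−ρ).
Deviating yields 67 once, then 14 forever: 67 + 14ρ/(1−ρ).
No profitable deviation requires 47/(1−ρ) ≥ 67 + 14ρ/(1−ρ).
Multiplying by (1−ρ): 47 ≥ 67(1−ρ) + 14ρ = 67 − 53ρ.
So 53ρ ≥ 20, i.e. ρ ≥ 20/53.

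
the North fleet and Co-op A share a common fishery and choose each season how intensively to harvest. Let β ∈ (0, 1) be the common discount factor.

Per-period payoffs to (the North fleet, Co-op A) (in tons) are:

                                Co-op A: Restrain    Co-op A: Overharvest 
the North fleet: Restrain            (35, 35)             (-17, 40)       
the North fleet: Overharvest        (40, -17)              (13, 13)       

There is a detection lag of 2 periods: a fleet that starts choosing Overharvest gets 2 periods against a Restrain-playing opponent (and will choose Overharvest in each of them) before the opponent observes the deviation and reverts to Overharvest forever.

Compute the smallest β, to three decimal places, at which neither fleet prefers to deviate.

The best deviation is to choose Overharvest for all 2 undetected periods, earning 40 each, then 13 forever once detected.
Deviation value: 40(1−β^2)/(1−β) + 13β^2/(1−β); cooperation value: 35/(1−β).
IC: 35 ≥ 40(1−β^2) + 13β^2 = 40 − 27β^2.
So β^2 ≥ 5/27, giving β ≥ (5/27)^(1/2) ≈ 0.430.

0.430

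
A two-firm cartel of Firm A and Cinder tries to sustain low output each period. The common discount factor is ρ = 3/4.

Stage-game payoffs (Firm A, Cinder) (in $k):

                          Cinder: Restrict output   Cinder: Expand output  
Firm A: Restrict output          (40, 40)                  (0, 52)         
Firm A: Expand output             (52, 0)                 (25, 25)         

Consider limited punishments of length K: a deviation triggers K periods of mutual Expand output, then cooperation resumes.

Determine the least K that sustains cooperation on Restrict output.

2

Need Σ_{k=1}^{K} ρ^k ≥ (52−40)/(40−25) = 0.8000 at ρ = 3/4.
At K = 1 the sum is 0.7500 < 0.8000; at K = 2 it is 1.3125 ≥ 0.8000.
So the minimum punishment length is K = 2.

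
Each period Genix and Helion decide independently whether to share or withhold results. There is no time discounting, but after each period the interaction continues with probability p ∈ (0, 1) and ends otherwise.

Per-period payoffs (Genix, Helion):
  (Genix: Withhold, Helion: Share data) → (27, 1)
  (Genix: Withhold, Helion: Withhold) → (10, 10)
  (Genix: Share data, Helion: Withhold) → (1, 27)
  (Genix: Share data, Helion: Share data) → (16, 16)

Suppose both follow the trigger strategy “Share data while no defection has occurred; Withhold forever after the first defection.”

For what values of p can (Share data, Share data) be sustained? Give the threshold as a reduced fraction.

11/17

Expected cooperation value is 16 + p·16 + p²·16 + … = 16/(1−p); deviation gives 27 + p·10/(1−p).
16 ≥ 27(1−p) + 10p ⇒ 17p ≥ 11 ⇒ p ≥ 11/17.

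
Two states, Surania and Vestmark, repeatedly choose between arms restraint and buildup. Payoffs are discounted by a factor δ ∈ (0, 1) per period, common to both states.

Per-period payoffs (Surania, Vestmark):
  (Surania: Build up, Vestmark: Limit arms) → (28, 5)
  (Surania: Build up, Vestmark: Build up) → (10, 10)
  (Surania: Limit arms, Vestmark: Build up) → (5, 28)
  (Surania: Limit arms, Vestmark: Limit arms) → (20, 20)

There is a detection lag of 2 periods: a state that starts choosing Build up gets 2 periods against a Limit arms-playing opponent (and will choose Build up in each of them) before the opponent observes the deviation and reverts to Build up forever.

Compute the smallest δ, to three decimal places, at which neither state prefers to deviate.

0.667

A deviator earns 28 for 2 periods, then 10 forever; cooperating earns 20 forever. Multiplying the IC by (1−δ):
20 ≥ 28(1−δ^2) + 10δ^2, so 18·δ^2 ≥ 8 and δ^2 ≥ 4/9.
δ ≥ (4/9)^(1/2) ≈ 0.667.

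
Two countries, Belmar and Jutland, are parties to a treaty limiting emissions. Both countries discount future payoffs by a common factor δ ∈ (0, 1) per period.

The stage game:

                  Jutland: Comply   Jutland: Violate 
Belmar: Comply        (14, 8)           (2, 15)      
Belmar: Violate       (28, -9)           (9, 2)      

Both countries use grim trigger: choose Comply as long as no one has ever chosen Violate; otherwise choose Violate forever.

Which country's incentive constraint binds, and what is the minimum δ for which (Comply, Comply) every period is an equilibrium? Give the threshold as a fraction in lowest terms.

Belmar: cooperation gives 14 each period; deviation gives 28 once then 9 forever.
  14/(1−δ) ≥ 28 + 9δ/(1−δ) ⇒ δ ≥ 14/19.
Jutland: cooperation gives 8 each period; deviation gives 15 once then 2 forever.
  δ ≥ 7/13.
Both must hold, so the binding constraint is Belmar's: δ ≥ 14/19.

Belmar; δ ≥ 14/19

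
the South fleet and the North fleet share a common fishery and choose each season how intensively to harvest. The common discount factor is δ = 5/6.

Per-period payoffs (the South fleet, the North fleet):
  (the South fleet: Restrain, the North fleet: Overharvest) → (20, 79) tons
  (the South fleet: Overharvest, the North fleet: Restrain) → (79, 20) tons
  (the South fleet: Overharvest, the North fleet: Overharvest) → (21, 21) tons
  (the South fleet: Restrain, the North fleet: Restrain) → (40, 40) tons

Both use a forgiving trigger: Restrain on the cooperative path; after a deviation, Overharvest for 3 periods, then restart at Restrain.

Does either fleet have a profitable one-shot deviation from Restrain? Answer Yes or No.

No

A one-shot deviation gives 79 now, then 21 for 3 periods, then back to 40.
Gain from deviating: (79−40) today; loss: (40−21) in each of the next 3 periods.
No-deviation condition: (40−21)(δ+…+δ^3) ≥ 79−40, i.e. δ+…+δ^3 ≥ 39/19.
At δ = 5/6: δ+…+δ^3 = 2.1065 ≥ 2.0526.
So cooperation is sustainable.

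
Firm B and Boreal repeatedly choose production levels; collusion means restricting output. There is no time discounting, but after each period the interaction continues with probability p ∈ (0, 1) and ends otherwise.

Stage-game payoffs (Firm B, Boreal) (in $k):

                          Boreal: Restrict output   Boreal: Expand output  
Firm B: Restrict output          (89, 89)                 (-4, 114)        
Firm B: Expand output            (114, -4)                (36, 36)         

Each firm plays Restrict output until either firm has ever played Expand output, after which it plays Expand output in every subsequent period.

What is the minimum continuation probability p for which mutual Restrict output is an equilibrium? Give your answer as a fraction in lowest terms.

25/78

Expected cooperation value is 89 + p·89 + p²·89 + … = 89/(1−p); deviation gives 114 + p·36/(1−p).
89 ≥ 114(1−p) + 36p ⇒ 78p ≥ 25 ⇒ p ≥ 25/78.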